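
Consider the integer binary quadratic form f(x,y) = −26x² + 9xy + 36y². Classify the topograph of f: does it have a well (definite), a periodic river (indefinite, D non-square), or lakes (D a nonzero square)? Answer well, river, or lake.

D = b²−4ac = 9² − 4·(-26)·36 = 3825
D > 0 non-square ⇒ indefinite ⇒ periodic river

river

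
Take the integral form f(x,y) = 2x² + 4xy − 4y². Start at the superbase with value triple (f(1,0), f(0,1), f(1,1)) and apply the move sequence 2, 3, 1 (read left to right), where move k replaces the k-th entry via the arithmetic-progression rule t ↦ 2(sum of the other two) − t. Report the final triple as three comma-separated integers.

start (2,-4,2) = (f(1,0),f(0,1),f(1,1))
replace slot 2: 2·(2+2) − (-4) = 12 → (2,12,2)
replace slot 3: 2·(2+12) − 2 = 26 → (2,12,26)
replace slot 1: 2·(12+26) − 2 = 74 → (74,12,26)

74,12,26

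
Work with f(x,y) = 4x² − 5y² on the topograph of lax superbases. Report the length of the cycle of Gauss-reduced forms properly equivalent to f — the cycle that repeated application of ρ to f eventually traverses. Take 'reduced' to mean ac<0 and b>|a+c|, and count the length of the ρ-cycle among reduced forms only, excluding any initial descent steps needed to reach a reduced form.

D = 80, ⌊√D⌋ = 8
descent: ρ → (-5,0,4)
descent: ρ → (4,8,-1)  [lands on river]
river: ρ → (-1,8,4)
ρ-cycle length = 2 (tail of 2 descent steps not counted)

2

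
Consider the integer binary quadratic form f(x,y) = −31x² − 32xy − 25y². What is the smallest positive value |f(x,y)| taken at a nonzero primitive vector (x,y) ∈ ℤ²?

translate: b→-30 (≡32 mod 62), so (31,32,25)→(31,-30,24)
flip: (31,-30,24)→(24,30,31)
translate: b→-18 (≡30 mod 48), so (24,30,31)→(24,-18,25)
reduced (well bottom): (24,-18,25) with a≤c, −a<b≤a
well minimum |f| = |-24| = 24 (negative-definite)

24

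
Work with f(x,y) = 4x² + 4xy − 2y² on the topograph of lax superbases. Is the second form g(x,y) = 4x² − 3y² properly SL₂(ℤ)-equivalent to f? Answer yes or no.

D₁ = 48, D₂ = 48
river cycle of f (length 2): (-2, 4, 4), (4, 4, -2)
river cycle of g (length 2): (-3, 6, 1), (1, 6, -3)
cycles differ ⇒ inequivalent

no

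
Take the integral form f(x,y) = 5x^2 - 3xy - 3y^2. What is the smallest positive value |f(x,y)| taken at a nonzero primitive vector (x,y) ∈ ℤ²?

descent: ρ → (-3,3,5)  [lands on river]
river: ρ → (5,7,-1)
river: ρ → (-1,7,5)
river: ρ → (5,3,-3)
closes: descent 1, river 4
min |a| on river = 1

1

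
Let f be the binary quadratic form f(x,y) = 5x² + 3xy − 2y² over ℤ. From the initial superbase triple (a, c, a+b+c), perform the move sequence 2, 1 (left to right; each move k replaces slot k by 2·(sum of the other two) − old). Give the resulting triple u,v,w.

start (5,-2,6) = (f(1,0),f(0,1),f(1,1))
replace slot 2: 2·(5+6) − (-2) = 24 → (5,24,6)
replace slot 1: 2·(24+6) − 5 = 55 → (55,24,6)

55,24,6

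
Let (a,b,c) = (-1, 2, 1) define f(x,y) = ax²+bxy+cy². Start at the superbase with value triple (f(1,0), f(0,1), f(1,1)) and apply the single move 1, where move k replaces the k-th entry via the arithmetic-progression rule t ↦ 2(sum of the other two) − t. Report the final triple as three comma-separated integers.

start (-1,1,2) = (f(1,0),f(0,1),f(1,1))
replace slot 1: 2·(1+2) − (-1) = 7 → (7,1,2)

7,1,2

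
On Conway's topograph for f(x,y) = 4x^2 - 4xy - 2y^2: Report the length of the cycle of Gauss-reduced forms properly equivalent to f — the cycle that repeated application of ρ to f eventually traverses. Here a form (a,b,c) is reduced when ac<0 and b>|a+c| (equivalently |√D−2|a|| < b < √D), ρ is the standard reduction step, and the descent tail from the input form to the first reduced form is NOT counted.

D = 48, ⌊√D⌋ = 6
descent: ρ → (-2,4,4)  [lands on river]
river: ρ → (4,4,-2)
ρ-cycle length = 2 (tail of 1 descent step not counted)

2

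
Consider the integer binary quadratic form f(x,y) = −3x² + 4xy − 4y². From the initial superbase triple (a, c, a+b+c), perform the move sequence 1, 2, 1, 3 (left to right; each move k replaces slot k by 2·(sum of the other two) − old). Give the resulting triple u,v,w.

start (-3,-4,-3) = (f(1,0),f(0,1),f(1,1))
replace slot 1: 2·((-4)+(-3)) − (-3) = -11 → (-11,-4,-3)
replace slot 2: 2·((-11)+(-3)) − (-4) = -24 → (-11,-24,-3)
replace slot 1: 2·((-24)+(-3)) − (-11) = -43 → (-43,-24,-3)
replace slot 3: 2·((-43)+(-24)) − (-3) = -131 → (-43,-24,-131)

-43,-24,-131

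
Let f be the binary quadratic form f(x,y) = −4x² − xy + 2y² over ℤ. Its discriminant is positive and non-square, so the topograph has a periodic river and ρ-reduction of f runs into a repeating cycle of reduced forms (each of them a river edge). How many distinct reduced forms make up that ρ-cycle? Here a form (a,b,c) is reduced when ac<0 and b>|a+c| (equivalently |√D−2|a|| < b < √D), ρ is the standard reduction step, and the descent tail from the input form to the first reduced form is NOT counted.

D = 33, ⌊√D⌋ = 5
descent: ρ → (2,5,-1)  [lands on river]
river: ρ → (-1,5,2)
river: ρ → (2,3,-3)
river: ρ → (-3,3,2)
ρ-cycle length = 4 (tail of 1 descent step not counted)

4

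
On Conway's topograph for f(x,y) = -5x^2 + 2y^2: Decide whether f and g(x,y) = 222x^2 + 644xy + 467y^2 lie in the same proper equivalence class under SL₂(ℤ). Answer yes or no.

D₁ = 40, D₂ = 40
river cycle of f (length 6): (2, 4, -3), (-3, 2, 3), (3, 4, -2), (-2, 4, 3), (3, 2, -3), (-3, 4, 2)
river cycle of g (length 6): (2, 4, -3), (-3, 2, 3), (3, 4, -2), (-2, 4, 3), (3, 2, -3), (-3, 4, 2)
cycles coincide ⇒ equivalent

yes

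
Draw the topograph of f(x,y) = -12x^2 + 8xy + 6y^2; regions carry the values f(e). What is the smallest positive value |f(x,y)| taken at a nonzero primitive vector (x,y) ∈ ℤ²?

river: ρ → (6,16,-4)
river: ρ → (-4,16,6)
river: ρ → (6,8,-12)
river: ρ → (-12,16,2)
river: ρ → (2,16,-12)
river: ρ → (-12,8,6)
closes: descent 0, river 6
min |a| on river = 2

2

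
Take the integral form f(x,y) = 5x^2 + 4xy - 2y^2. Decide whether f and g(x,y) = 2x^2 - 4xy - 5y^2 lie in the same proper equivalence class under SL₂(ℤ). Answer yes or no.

D₁ = 56, D₂ = 56
river cycle of f (length 4): (-2, 4, 5), (5, 6, -1), (-1, 6, 5), (5, 4, -2)
river cycle of g (length 4): (-5, 4, 2), (2, 4, -5), (-5, 6, 1), (1, 6, -5)
cycles differ ⇒ inequivalent

no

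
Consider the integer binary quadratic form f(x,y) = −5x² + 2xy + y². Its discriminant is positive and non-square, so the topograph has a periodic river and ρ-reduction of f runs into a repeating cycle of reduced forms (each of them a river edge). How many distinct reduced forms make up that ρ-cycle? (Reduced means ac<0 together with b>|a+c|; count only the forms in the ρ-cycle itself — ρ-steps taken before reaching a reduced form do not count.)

D = 24, ⌊√D⌋ = 4
descent: ρ → (1,4,-2)  [lands on river]
river: ρ → (-2,4,1)
ρ-cycle length = 2 (tail of 1 descent step not counted)

2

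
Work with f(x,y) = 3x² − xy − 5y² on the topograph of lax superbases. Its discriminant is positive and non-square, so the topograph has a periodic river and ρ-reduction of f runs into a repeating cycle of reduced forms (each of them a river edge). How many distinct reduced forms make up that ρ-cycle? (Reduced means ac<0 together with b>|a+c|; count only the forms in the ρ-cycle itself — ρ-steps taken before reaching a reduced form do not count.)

D = 61, ⌊√D⌋ = 7
descent: ρ → (-5,1,3)
descent: ρ → (3,5,-3)  [lands on river]
river: ρ → (-3,7,1)
river: ρ → (1,7,-3)
river: ρ → (-3,5,3)
river: ρ → (3,7,-1)
river: ρ → (-1,7,3)
ρ-cycle length = 6 (tail of 2 descent steps not counted)

6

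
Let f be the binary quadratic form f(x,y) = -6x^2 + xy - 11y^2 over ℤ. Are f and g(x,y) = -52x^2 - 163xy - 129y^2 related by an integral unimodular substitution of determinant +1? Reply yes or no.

D₁ = -263, D₂ = -263
f is negative-definite; reduce −f:
−f: reduced (well bottom): (6,-1,11) with a≤c, −a<b≤a
flip sign back: reduced form of f is (-6,1,-11)
g is negative-definite; reduce −g:
−g: translate: b→-45 (≡163 mod 104), so (52,163,129)→(52,-45,11)
−g: flip: (52,-45,11)→(11,45,52)
−g: translate: b→1 (≡45 mod 22), so (11,45,52)→(11,1,6)
−g: flip: (11,1,6)→(6,-1,11)
−g: reduced (well bottom): (6,-1,11) with a≤c, −a<b≤a
flip sign back: reduced form of g is (-6,1,-11)
reduced forms (-6, 1, -11) vs (-6, 1, -11) ⇒ equivalent

yes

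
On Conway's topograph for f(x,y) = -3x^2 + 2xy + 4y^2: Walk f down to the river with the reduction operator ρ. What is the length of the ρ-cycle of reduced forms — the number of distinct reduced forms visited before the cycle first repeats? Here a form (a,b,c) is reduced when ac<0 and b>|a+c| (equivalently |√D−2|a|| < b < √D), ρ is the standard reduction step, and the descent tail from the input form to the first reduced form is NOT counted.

D = 52, ⌊√D⌋ = 7
river: ρ → (4,6,-1)
river: ρ → (-1,6,4)
river: ρ → (4,2,-3)
river: ρ → (-3,4,3)
river: ρ → (3,2,-4)
river: ρ → (-4,6,1)
river: ρ → (1,6,-4)
river: ρ → (-4,2,3)
river: ρ → (3,4,-3)
river: ρ → (-3,2,4)
ρ-cycle length = 10 (tail of 0 descent steps not counted)

10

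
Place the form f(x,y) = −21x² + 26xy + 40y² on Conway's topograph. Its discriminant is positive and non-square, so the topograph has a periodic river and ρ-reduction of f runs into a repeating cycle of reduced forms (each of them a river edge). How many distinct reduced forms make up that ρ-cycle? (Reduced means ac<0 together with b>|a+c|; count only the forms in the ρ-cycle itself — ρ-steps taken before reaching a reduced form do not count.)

D = 4036, ⌊√D⌋ = 63
river: ρ → (40,54,-7)
river: ρ → (-7,58,24)
river: ρ → (24,38,-27)
river: ρ → (-27,16,35)
river: ρ → (35,54,-8)
river: ρ → (-8,58,21)
river: ρ → (21,26,-40)
river: ρ → (-40,54,7)
river: ρ → (7,58,-24)
river: ρ → (-24,38,27)
river: ρ → (27,16,-35)
river: ρ → (-35,54,8)
river: ρ → (8,58,-21)
river: ρ → (-21,26,40)
ρ-cycle length = 14 (tail of 0 descent steps not counted)

14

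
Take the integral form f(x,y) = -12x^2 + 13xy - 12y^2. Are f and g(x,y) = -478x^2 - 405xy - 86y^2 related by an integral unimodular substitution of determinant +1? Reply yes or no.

D₁ = -407, D₂ = -407
f is negative-definite; reduce −f:
−f: translate: b→11 (≡-13 mod 24), so (12,-13,12)→(12,11,11)
−f: flip: (12,11,11)→(11,-11,12)
−f: translate: b→11 (≡-11 mod 22), so (11,-11,12)→(11,11,12)
−f: reduced (well bottom): (11,11,12) with a≤c, −a<b≤a
flip sign back: reduced form of f is (-11,-11,-12)
g is negative-definite; reduce −g:
−g: flip: (478,405,86)→(86,-405,478)
−g: translate: b→-61 (≡-405 mod 172), so (86,-405,478)→(86,-61,12)
−g: flip: (86,-61,12)→(12,61,86)
−g: translate: b→-11 (≡61 mod 24), so (12,61,86)→(12,-11,11)
−g: flip: (12,-11,11)→(11,11,12)
−g: reduced (well bottom): (11,11,12) with a≤c, −a<b≤a
flip sign back: reduced form of g is (-11,-11,-12)
reduced forms (-11, -11, -12) vs (-11, -11, -12) ⇒ equivalent

yes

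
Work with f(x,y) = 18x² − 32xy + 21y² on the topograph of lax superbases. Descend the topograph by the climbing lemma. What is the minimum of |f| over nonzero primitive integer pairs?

translate: b→4 (≡-32 mod 36), so (18,-32,21)→(18,4,7)
flip: (18,4,7)→(7,-4,18)
reduced (well bottom): (7,-4,18) with a≤c, −a<b≤a
well minimum = a = 7

7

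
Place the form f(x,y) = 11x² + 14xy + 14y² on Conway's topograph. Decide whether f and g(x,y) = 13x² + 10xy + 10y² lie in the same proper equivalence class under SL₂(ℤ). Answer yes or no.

D₁ = -420, D₂ = -420
f: translate: b→-8 (≡14 mod 22), so (11,14,14)→(11,-8,11)
f: flip: (11,-8,11)→(11,8,11)
f: reduced (well bottom): (11,8,11) with a≤c, −a<b≤a
g: flip: (13,10,10)→(10,-10,13)
g: translate: b→10 (≡-10 mod 20), so (10,-10,13)→(10,10,13)
g: reduced (well bottom): (10,10,13) with a≤c, −a<b≤a
reduced forms (11, 8, 11) vs (10, 10, 13) ⇒ inequivalent

no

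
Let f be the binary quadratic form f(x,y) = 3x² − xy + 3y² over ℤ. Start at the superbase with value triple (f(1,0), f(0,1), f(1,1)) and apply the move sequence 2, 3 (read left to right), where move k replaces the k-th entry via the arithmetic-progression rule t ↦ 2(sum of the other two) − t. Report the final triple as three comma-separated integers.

start (3,3,5) = (f(1,0),f(0,1),f(1,1))
replace slot 2: 2·(3+5) − 3 = 13 → (3,13,5)
replace slot 3: 2·(3+13) − 5 = 27 → (3,13,27)

3,13,27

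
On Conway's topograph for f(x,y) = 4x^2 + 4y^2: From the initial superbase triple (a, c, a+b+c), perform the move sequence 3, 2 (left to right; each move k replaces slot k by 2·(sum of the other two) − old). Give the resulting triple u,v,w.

start (4,4,8) = (f(1,0),f(0,1),f(1,1))
replace slot 3: 2·(4+4) − 8 = 8 → (4,4,8)
replace slot 2: 2·(4+8) − 4 = 20 → (4,20,8)

4,20,8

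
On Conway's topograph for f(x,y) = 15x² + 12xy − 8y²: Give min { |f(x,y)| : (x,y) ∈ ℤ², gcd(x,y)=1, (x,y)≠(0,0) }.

river: ρ → (-8,20,7)
river: ρ → (7,22,-5)
river: ρ → (-5,18,15)
river: ρ → (15,12,-8)
closes: descent 0, river 4
min |a| on river = 5

5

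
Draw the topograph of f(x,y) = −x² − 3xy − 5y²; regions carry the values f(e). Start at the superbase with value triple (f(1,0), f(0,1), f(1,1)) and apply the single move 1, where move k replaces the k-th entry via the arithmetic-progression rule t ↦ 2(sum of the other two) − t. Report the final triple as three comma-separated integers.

start (-1,-5,-9) = (f(1,0),f(0,1),f(1,1))
replace slot 1: 2·((-5)+(-9)) − (-1) = -27 → (-27,-5,-9)

-27,-5,-9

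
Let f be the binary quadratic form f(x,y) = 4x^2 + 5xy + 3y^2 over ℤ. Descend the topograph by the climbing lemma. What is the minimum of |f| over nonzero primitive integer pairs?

translate: b→-3 (≡5 mod 8), so (4,5,3)→(4,-3,2)
flip: (4,-3,2)→(2,3,4)
translate: b→-1 (≡3 mod 4), so (2,3,4)→(2,-1,3)
reduced (well bottom): (2,-1,3) with a≤c, −a<b≤a
well minimum = a = 2

2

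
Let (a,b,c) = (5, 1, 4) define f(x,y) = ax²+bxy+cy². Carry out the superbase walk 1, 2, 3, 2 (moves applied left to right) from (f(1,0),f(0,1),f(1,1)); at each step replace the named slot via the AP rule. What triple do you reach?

start (5,4,10) = (f(1,0),f(0,1),f(1,1))
replace slot 1: 2·(4+10) − 5 = 23 → (23,4,10)
replace slot 2: 2·(23+10) − 4 = 62 → (23,62,10)
replace slot 3: 2·(23+62) − 10 = 160 → (23,62,160)
replace slot 2: 2·(23+160) − 62 = 304 → (23,304,160)

23,304,160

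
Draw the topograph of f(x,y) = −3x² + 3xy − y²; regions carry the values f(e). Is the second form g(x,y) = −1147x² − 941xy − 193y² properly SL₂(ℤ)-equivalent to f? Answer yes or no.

D₁ = -3, D₂ = -3
f is negative-definite; reduce −f:
−f: translate: b→3 (≡-3 mod 6), so (3,-3,1)→(3,3,1)
−f: flip: (3,3,1)→(1,-3,3)
−f: translate: b→1 (≡-3 mod 2), so (1,-3,3)→(1,1,1)
−f: reduced (well bottom): (1,1,1) with a≤c, −a<b≤a
flip sign back: reduced form of f is (-1,-1,-1)
g is negative-definite; reduce −g:
−g: flip: (1147,941,193)→(193,-941,1147)
−g: translate: b→-169 (≡-941 mod 386), so (193,-941,1147)→(193,-169,37)
−g: flip: (193,-169,37)→(37,169,193)
−g: translate: b→21 (≡169 mod 74), so (37,169,193)→(37,21,3)
−g: flip: (37,21,3)→(3,-21,37)
−g: translate: b→3 (≡-21 mod 6), so (3,-21,37)→(3,3,1)
−g: flip: (3,3,1)→(1,-3,3)
−g: translate: b→1 (≡-3 mod 2), so (1,-3,3)→(1,1,1)
−g: reduced (well bottom): (1,1,1) with a≤c, −a<b≤a
flip sign back: reduced form of g is (-1,-1,-1)
reduced forms (-1, -1, -1) vs (-1, -1, -1) ⇒ equivalent

yes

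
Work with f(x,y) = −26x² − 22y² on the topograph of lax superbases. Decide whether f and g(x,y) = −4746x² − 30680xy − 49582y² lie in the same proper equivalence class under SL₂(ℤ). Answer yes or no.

D₁ = -2288, D₂ = -2288
f is negative-definite; reduce −f:
−f: flip: (26,0,22)→(22,0,26)
−f: reduced (well bottom): (22,0,26) with a≤c, −a<b≤a
flip sign back: reduced form of f is (-22,0,-26)
g is negative-definite; reduce −g:
−g: translate: b→2204 (≡30680 mod 9492), so (4746,30680,49582)→(4746,2204,256)
−g: flip: (4746,2204,256)→(256,-2204,4746)
−g: translate: b→-156 (≡-2204 mod 512), so (256,-2204,4746)→(256,-156,26)
−g: flip: (256,-156,26)→(26,156,256)
−g: translate: b→0 (≡156 mod 52), so (26,156,256)→(26,0,22)
−g: flip: (26,0,22)→(22,0,26)
−g: reduced (well bottom): (22,0,26) with a≤c, −a<b≤a
flip sign back: reduced form of g is (-22,0,-26)
reduced forms (-22, 0, -26) vs (-22, 0, -26) ⇒ equivalent

yes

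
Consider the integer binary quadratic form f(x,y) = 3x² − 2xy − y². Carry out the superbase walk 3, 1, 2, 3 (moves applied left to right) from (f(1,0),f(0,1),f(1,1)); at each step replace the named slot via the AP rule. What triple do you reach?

start (3,-1,0) = (f(1,0),f(0,1),f(1,1))
replace slot 3: 2·(3+(-1)) − 0 = 4 → (3,-1,4)
replace slot 1: 2·((-1)+4) − 3 = 3 → (3,-1,4)
replace slot 2: 2·(3+4) − (-1) = 15 → (3,15,4)
replace slot 3: 2·(3+15) − 4 = 32 → (3,15,32)

3,15,32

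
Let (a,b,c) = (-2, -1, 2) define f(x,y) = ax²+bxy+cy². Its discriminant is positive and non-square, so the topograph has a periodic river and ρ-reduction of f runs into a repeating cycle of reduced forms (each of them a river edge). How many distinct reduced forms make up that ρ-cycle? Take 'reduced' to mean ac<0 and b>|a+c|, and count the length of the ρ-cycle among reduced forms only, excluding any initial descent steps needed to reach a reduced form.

D = 17, ⌊√D⌋ = 4
descent: ρ → (2,1,-2)  [lands on river]
river: ρ → (-2,3,1)
river: ρ → (1,3,-2)
river: ρ → (-2,1,2)
river: ρ → (2,3,-1)
river: ρ → (-1,3,2)
ρ-cycle length = 6 (tail of 1 descent step not counted)

6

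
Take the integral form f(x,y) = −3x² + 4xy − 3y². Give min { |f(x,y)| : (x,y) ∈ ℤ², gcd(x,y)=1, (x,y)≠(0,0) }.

translate: b→2 (≡-4 mod 6), so (3,-4,3)→(3,2,2)
flip: (3,2,2)→(2,-2,3)
translate: b→2 (≡-2 mod 4), so (2,-2,3)→(2,2,3)
reduced (well bottom): (2,2,3) with a≤c, −a<b≤a
well minimum |f| = |-2| = 2 (negative-definite)

2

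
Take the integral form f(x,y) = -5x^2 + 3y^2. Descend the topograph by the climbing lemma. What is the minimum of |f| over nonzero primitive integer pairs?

descent: ρ → (3,6,-2)  [lands on river]
river: ρ → (-2,6,3)
closes: descent 1, river 2
min |a| on river = 2

2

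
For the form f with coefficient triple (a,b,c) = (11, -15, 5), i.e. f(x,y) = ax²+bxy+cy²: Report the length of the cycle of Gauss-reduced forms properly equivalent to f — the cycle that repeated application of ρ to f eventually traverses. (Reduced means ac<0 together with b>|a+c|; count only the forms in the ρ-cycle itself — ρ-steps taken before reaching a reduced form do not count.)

D = 5, ⌊√D⌋ = 2
descent: ρ → (5,5,1)
descent: ρ → (1,1,-1)  [lands on river]
river: ρ → (-1,1,1)
ρ-cycle length = 2 (tail of 2 descent steps not counted)

2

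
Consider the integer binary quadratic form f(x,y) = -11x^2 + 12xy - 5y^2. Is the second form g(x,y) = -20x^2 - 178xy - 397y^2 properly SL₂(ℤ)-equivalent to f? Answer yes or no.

D₁ = -76, D₂ = -76
f is negative-definite; reduce −f:
−f: translate: b→10 (≡-12 mod 22), so (11,-12,5)→(11,10,4)
−f: flip: (11,10,4)→(4,-10,11)
−f: translate: b→-2 (≡-10 mod 8), so (4,-10,11)→(4,-2,5)
−f: reduced (well bottom): (4,-2,5) with a≤c, −a<b≤a
flip sign back: reduced form of f is (-4,2,-5)
g is negative-definite; reduce −g:
−g: translate: b→18 (≡178 mod 40), so (20,178,397)→(20,18,5)
−g: flip: (20,18,5)→(5,-18,20)
−g: translate: b→2 (≡-18 mod 10), so (5,-18,20)→(5,2,4)
−g: flip: (5,2,4)→(4,-2,5)
−g: reduced (well bottom): (4,-2,5) with a≤c, −a<b≤a
flip sign back: reduced form of g is (-4,2,-5)
reduced forms (-4, 2, -5) vs (-4, 2, -5) ⇒ equivalent

yes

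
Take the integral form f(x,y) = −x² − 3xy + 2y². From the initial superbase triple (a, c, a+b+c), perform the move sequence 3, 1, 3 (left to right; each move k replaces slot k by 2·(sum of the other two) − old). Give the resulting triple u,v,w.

start (-1,2,-2) = (f(1,0),f(0,1),f(1,1))
replace slot 3: 2·((-1)+2) − (-2) = 4 → (-1,2,4)
replace slot 1: 2·(2+4) − (-1) = 13 → (13,2,4)
replace slot 3: 2·(13+2) − 4 = 26 → (13,2,26)

13,2,26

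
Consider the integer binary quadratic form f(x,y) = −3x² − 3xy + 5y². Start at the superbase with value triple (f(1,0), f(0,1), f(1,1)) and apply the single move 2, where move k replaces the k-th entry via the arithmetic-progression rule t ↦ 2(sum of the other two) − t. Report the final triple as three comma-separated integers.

start (-3,5,-1) = (f(1,0),f(0,1),f(1,1))
replace slot 2: 2·((-3)+(-1)) − 5 = -13 → (-3,-13,-1)

-3,-13,-1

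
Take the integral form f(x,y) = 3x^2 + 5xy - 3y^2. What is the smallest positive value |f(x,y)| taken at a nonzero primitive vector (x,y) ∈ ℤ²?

river: ρ → (-3,7,1)
river: ρ → (1,7,-3)
river: ρ → (-3,5,3)
river: ρ → (3,7,-1)
river: ρ → (-1,7,3)
river: ρ → (3,5,-3)
closes: descent 0, river 6
min |a| on river = 1

1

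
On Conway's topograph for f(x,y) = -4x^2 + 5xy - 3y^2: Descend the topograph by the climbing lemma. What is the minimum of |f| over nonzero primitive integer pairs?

translate: b→3 (≡-5 mod 8), so (4,-5,3)→(4,3,2)
flip: (4,3,2)→(2,-3,4)
translate: b→1 (≡-3 mod 4), so (2,-3,4)→(2,1,3)
reduced (well bottom): (2,1,3) with a≤c, −a<b≤a
well minimum |f| = |-2| = 2 (negative-definite)

2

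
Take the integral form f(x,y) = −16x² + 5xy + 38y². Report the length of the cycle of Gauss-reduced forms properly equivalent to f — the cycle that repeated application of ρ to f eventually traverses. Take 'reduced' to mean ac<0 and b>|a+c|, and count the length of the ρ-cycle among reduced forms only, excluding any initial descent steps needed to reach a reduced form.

D = 2457, ⌊√D⌋ = 49
descent: ρ → (38,-5,-16)
descent: ρ → (-16,37,17)  [lands on river]
river: ρ → (17,31,-22)
river: ρ → (-22,13,26)
river: ρ → (26,39,-9)
river: ρ → (-9,33,38)
river: ρ → (38,43,-4)
river: ρ → (-4,45,27)
river: ρ → (27,9,-22)
river: ρ → (-22,35,14)
river: ρ → (14,49,-1)
river: ρ → (-1,49,14)
river: ρ → (14,35,-22)
river: ρ → (-22,9,27)
river: ρ → (27,45,-4)
river: ρ → (-4,43,38)
river: ρ → (38,33,-9)
river: ρ → (-9,39,26)
river: ρ → (26,13,-22)
river: ρ → (-22,31,17)
river: ρ → (17,37,-16)
river: ρ → (-16,27,27)
river: ρ → (27,27,-16)
ρ-cycle length = 22 (tail of 2 descent steps not counted)

22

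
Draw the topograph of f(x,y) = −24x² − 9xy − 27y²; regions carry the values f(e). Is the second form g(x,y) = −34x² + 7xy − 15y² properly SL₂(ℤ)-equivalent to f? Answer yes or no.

D₁ = -2511, D₂ = -1991
discriminants differ ⇒ not SL₂(ℤ)-equivalent

no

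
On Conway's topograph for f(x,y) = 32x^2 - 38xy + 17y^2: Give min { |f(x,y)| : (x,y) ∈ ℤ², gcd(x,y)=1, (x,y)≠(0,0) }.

translate: b→26 (≡-38 mod 64), so (32,-38,17)→(32,26,11)
flip: (32,26,11)→(11,-26,32)
translate: b→-4 (≡-26 mod 22), so (11,-26,32)→(11,-4,17)
reduced (well bottom): (11,-4,17) with a≤c, −a<b≤a
well minimum = a = 11

11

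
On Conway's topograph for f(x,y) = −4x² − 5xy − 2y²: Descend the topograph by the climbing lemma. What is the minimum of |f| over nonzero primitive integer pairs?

translate: b→-3 (≡5 mod 8), so (4,5,2)→(4,-3,1)
flip: (4,-3,1)→(1,3,4)
translate: b→1 (≡3 mod 2), so (1,3,4)→(1,1,2)
reduced (well bottom): (1,1,2) with a≤c, −a<b≤a
well minimum |f| = |-1| = 1 (negative-definite)

1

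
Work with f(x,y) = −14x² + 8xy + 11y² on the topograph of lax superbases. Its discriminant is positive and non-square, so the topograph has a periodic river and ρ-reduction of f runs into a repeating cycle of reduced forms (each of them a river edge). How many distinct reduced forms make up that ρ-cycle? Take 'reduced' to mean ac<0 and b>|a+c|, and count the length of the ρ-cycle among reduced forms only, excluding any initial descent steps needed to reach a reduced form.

D = 680, ⌊√D⌋ = 26
river: ρ → (11,14,-11)
river: ρ → (-11,8,14)
river: ρ → (14,20,-5)
river: ρ → (-5,20,14)
river: ρ → (14,8,-11)
river: ρ → (-11,14,11)
river: ρ → (11,8,-14)
river: ρ → (-14,20,5)
river: ρ → (5,20,-14)
river: ρ → (-14,8,11)
ρ-cycle length = 10 (tail of 0 descent steps not counted)

10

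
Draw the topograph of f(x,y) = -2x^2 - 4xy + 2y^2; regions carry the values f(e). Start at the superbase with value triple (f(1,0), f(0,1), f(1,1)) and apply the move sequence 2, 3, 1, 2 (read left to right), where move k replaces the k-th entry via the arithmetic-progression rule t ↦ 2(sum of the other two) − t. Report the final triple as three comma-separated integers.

start (-2,2,-4) = (f(1,0),f(0,1),f(1,1))
replace slot 2: 2·((-2)+(-4)) − 2 = -14 → (-2,-14,-4)
replace slot 3: 2·((-2)+(-14)) − (-4) = -28 → (-2,-14,-28)
replace slot 1: 2·((-14)+(-28)) − (-2) = -82 → (-82,-14,-28)
replace slot 2: 2·((-82)+(-28)) − (-14) = -206 → (-82,-206,-28)

-82,-206,-28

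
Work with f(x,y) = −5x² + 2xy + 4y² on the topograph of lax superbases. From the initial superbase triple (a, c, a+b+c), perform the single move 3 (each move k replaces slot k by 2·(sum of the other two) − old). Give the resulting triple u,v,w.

start (-5,4,1) = (f(1,0),f(0,1),f(1,1))
replace slot 3: 2·((-5)+4) − 1 = -3 → (-5,4,-3)

-5,4,-3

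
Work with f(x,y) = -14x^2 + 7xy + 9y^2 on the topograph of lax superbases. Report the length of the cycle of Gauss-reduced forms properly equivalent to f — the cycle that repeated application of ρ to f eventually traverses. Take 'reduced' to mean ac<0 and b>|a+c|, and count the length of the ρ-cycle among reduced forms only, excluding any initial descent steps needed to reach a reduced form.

D = 553, ⌊√D⌋ = 23
river: ρ → (9,11,-12)
river: ρ → (-12,13,8)
river: ρ → (8,19,-6)
river: ρ → (-6,17,11)
river: ρ → (11,5,-12)
river: ρ → (-12,19,4)
river: ρ → (4,21,-7)
river: ρ → (-7,21,4)
river: ρ → (4,19,-12)
river: ρ → (-12,5,11)
river: ρ → (11,17,-6)
river: ρ → (-6,19,8)
river: ρ → (8,13,-12)
river: ρ → (-12,11,9)
river: ρ → (9,7,-14)
river: ρ → (-14,21,2)
river: ρ → (2,23,-3)
river: ρ → (-3,19,16)
river: ρ → (16,13,-6)
river: ρ → (-6,23,1)
river: ρ → (1,23,-6)
river: ρ → (-6,13,16)
river: ρ → (16,19,-3)
river: ρ → (-3,23,2)
river: ρ → (2,21,-14)
river: ρ → (-14,7,9)
ρ-cycle length = 26 (tail of 0 descent steps not counted)

26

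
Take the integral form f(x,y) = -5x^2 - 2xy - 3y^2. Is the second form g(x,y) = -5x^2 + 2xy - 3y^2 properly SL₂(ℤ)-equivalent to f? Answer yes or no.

D₁ = -56, D₂ = -56
f is negative-definite; reduce −f:
−f: flip: (5,2,3)→(3,-2,5)
−f: reduced (well bottom): (3,-2,5) with a≤c, −a<b≤a
flip sign back: reduced form of f is (-3,2,-5)
g is negative-definite; reduce −g:
−g: flip: (5,-2,3)→(3,2,5)
−g: reduced (well bottom): (3,2,5) with a≤c, −a<b≤a
flip sign back: reduced form of g is (-3,-2,-5)
reduced forms (-3, 2, -5) vs (-3, -2, -5) ⇒ inequivalent

no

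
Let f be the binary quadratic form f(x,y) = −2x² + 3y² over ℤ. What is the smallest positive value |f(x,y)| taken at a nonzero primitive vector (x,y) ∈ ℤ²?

descent: ρ → (3,0,-2)
descent: ρ → (-2,4,1)  [lands on river]
river: ρ → (1,4,-2)
closes: descent 2, river 2
min |a| on river = 1

1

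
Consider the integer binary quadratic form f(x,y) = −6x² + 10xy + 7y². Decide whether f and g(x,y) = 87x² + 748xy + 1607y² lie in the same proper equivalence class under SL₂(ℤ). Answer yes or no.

D₁ = 268, D₂ = 268
river cycle of f (length 10): (7, 4, -9), (-9, 14, 2), (2, 14, -9), (-9, 4, 7), (7, 10, -6), (-6, 14, 3), (3, 16, -1), (-1, 16, 3), (3, 14, -6), (-6, 10, 7)
river cycle of g (length 10): (7, 4, -9), (-9, 14, 2), (2, 14, -9), (-9, 4, 7), (7, 10, -6), (-6, 14, 3), (3, 16, -1), (-1, 16, 3), (3, 14, -6), (-6, 10, 7)
cycles coincide ⇒ equivalent

yes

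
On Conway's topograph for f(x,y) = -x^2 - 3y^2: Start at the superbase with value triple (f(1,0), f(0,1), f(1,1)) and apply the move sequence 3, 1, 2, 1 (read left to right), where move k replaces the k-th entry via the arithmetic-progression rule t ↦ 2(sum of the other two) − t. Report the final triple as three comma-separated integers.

start (-1,-3,-4) = (f(1,0),f(0,1),f(1,1))
replace slot 3: 2·((-1)+(-3)) − (-4) = -4 → (-1,-3,-4)
replace slot 1: 2·((-3)+(-4)) − (-1) = -13 → (-13,-3,-4)
replace slot 2: 2·((-13)+(-4)) − (-3) = -31 → (-13,-31,-4)
replace slot 1: 2·((-31)+(-4)) − (-13) = -57 → (-57,-31,-4)

-57,-31,-4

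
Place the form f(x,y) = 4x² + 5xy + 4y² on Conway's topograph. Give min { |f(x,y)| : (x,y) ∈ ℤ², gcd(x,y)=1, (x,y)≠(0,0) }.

translate: b→-3 (≡5 mod 8), so (4,5,4)→(4,-3,3)
flip: (4,-3,3)→(3,3,4)
reduced (well bottom): (3,3,4) with a≤c, −a<b≤a
well minimum = a = 3

3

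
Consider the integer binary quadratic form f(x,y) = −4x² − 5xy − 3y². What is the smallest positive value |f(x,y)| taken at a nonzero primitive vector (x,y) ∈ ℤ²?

translate: b→-3 (≡5 mod 8), so (4,5,3)→(4,-3,2)
flip: (4,-3,2)→(2,3,4)
translate: b→-1 (≡3 mod 4), so (2,3,4)→(2,-1,3)
reduced (well bottom): (2,-1,3) with a≤c, −a<b≤a
well minimum |f| = |-2| = 2 (negative-definite)

2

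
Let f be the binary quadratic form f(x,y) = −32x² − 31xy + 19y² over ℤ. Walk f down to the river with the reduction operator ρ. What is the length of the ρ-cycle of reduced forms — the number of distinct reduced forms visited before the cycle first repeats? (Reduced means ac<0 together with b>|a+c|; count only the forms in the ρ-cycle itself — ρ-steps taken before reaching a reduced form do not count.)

D = 3393, ⌊√D⌋ = 58
descent: ρ → (19,31,-32)  [lands on river]
river: ρ → (-32,33,18)
river: ρ → (18,39,-26)
river: ρ → (-26,13,31)
river: ρ → (31,49,-8)
river: ρ → (-8,47,37)
river: ρ → (37,27,-18)
river: ρ → (-18,45,19)
ρ-cycle length = 8 (tail of 1 descent step not counted)

8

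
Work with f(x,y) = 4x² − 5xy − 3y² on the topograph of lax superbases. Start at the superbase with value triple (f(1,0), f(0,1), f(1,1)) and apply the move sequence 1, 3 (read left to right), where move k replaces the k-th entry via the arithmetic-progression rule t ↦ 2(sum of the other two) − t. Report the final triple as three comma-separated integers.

start (4,-3,-4) = (f(1,0),f(0,1),f(1,1))
replace slot 1: 2·((-3)+(-4)) − 4 = -18 → (-18,-3,-4)
replace slot 3: 2·((-18)+(-3)) − (-4) = -38 → (-18,-3,-38)

-18,-3,-38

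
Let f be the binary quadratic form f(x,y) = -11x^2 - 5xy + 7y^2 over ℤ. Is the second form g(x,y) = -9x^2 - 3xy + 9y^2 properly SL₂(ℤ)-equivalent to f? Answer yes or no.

D₁ = 333, D₂ = 333
river cycle of f (length 6): (7, 5, -11), (-11, 17, 1), (1, 17, -11), (-11, 5, 7), (7, 9, -9), (-9, 9, 7)
river cycle of g (length 6): (9, 3, -9), (-9, 15, 3), (3, 15, -9), (-9, 3, 9), (9, 15, -3), (-3, 15, 9)
cycles differ ⇒ inequivalent

no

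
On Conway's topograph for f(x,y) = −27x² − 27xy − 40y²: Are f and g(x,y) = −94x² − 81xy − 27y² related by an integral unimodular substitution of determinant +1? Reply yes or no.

D₁ = -3591, D₂ = -3591
f is negative-definite; reduce −f:
−f: reduced (well bottom): (27,27,40) with a≤c, −a<b≤a
flip sign back: reduced form of f is (-27,-27,-40)
g is negative-definite; reduce −g:
−g: flip: (94,81,27)→(27,-81,94)
−g: translate: b→27 (≡-81 mod 54), so (27,-81,94)→(27,27,40)
−g: reduced (well bottom): (27,27,40) with a≤c, −a<b≤a
flip sign back: reduced form of g is (-27,-27,-40)
reduced forms (-27, -27, -40) vs (-27, -27, -40) ⇒ equivalent

yes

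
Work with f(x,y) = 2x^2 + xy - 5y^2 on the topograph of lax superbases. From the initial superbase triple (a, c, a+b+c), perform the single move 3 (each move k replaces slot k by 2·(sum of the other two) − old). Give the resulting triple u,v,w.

start (2,-5,-2) = (f(1,0),f(0,1),f(1,1))
replace slot 3: 2·(2+(-5)) − (-2) = -4 → (2,-5,-4)

2,-5,-4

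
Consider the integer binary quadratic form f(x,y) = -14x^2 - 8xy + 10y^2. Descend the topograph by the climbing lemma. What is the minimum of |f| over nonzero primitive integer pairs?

descent: ρ → (10,8,-14)  [lands on river]
river: ρ → (-14,20,4)
river: ρ → (4,20,-14)
river: ρ → (-14,8,10)
river: ρ → (10,12,-12)
river: ρ → (-12,12,10)
closes: descent 1, river 6
min |a| on river = 4

4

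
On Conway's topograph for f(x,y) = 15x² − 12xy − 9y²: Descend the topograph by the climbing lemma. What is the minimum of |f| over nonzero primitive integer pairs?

descent: ρ → (-9,12,15)  [lands on river]
river: ρ → (15,18,-6)
river: ρ → (-6,18,15)
river: ρ → (15,12,-9)
river: ρ → (-9,24,3)
river: ρ → (3,24,-9)
closes: descent 1, river 6
min |a| on river = 3

3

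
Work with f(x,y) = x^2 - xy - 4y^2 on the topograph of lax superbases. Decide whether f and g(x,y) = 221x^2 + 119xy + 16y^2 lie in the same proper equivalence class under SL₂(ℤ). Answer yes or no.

D₁ = 17, D₂ = 17
river cycle of f (length 6): (1, 3, -2), (-2, 1, 2), (2, 3, -1), (-1, 3, 2), (2, 1, -2), (-2, 3, 1)
river cycle of g (length 6): (1, 3, -2), (-2, 1, 2), (2, 3, -1), (-1, 3, 2), (2, 1, -2), (-2, 3, 1)
cycles coincide ⇒ equivalent

yes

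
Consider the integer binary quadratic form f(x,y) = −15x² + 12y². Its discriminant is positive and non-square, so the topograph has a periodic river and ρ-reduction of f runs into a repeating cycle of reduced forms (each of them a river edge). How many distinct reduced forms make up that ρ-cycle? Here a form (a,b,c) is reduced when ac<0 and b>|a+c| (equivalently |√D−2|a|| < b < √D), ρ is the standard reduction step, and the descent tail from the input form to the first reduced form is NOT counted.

D = 720, ⌊√D⌋ = 26
descent: ρ → (12,24,-3)  [lands on river]
river: ρ → (-3,24,12)
ρ-cycle length = 2 (tail of 1 descent step not counted)

2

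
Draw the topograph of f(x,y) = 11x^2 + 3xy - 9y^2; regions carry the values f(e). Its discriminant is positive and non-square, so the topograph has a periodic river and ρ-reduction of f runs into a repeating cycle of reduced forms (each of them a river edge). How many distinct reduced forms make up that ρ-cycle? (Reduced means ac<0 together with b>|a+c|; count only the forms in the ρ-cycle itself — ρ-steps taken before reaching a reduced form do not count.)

D = 405, ⌊√D⌋ = 20
river: ρ → (-9,15,5)
river: ρ → (5,15,-9)
river: ρ → (-9,3,11)
river: ρ → (11,19,-1)
river: ρ → (-1,19,11)
river: ρ → (11,3,-9)
ρ-cycle length = 6 (tail of 0 descent steps not counted)

6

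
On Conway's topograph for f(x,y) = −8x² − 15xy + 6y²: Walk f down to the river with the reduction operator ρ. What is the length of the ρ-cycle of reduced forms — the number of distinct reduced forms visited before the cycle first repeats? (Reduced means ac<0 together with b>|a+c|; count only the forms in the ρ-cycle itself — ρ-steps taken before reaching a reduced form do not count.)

D = 417, ⌊√D⌋ = 20
descent: ρ → (6,15,-8)  [lands on river]
river: ρ → (-8,17,4)
river: ρ → (4,15,-12)
river: ρ → (-12,9,7)
river: ρ → (7,19,-2)
river: ρ → (-2,17,16)
river: ρ → (16,15,-3)
river: ρ → (-3,15,16)
river: ρ → (16,17,-2)
river: ρ → (-2,19,7)
river: ρ → (7,9,-12)
river: ρ → (-12,15,4)
river: ρ → (4,17,-8)
river: ρ → (-8,15,6)
river: ρ → (6,9,-14)
river: ρ → (-14,19,1)
river: ρ → (1,19,-14)
river: ρ → (-14,9,6)
ρ-cycle length = 18 (tail of 1 descent step not counted)

18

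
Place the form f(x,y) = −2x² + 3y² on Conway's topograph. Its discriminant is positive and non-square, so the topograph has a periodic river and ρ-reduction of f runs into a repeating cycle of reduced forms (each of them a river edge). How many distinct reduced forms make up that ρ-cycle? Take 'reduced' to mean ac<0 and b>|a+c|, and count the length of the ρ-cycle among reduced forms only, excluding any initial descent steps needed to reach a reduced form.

D = 24, ⌊√D⌋ = 4
descent: ρ → (3,0,-2)
descent: ρ → (-2,4,1)  [lands on river]
river: ρ → (1,4,-2)
ρ-cycle length = 2 (tail of 2 descent steps not counted)

2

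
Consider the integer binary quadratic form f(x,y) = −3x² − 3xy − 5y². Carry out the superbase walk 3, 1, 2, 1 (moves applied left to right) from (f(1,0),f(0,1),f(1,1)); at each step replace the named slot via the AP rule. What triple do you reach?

start (-3,-5,-11) = (f(1,0),f(0,1),f(1,1))
replace slot 3: 2·((-3)+(-5)) − (-11) = -5 → (-3,-5,-5)
replace slot 1: 2·((-5)+(-5)) − (-3) = -17 → (-17,-5,-5)
replace slot 2: 2·((-17)+(-5)) − (-5) = -39 → (-17,-39,-5)
replace slot 1: 2·((-39)+(-5)) − (-17) = -71 → (-71,-39,-5)

-71,-39,-5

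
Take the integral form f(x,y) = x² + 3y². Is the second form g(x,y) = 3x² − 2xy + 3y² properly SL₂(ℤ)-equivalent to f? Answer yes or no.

D₁ = -12, D₂ = -32
discriminants differ ⇒ not SL₂(ℤ)-equivalent

no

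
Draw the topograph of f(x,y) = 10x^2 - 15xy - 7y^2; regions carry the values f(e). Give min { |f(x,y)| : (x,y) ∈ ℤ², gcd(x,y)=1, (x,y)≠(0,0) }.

descent: ρ → (-7,15,10)  [lands on river]
river: ρ → (10,5,-12)
river: ρ → (-12,19,3)
river: ρ → (3,17,-18)
river: ρ → (-18,19,2)
river: ρ → (2,21,-8)
river: ρ → (-8,11,12)
river: ρ → (12,13,-7)
closes: descent 1, river 8
min |a| on river = 2

2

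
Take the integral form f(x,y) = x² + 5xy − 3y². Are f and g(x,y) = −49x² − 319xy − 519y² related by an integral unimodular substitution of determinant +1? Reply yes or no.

D₁ = 37, D₂ = 37
river cycle of f (length 6): (-3, 1, 3), (3, 5, -1), (-1, 5, 3), (3, 1, -3), (-3, 5, 1), (1, 5, -3)
river cycle of g (length 6): (-3, 1, 3), (3, 5, -1), (-1, 5, 3), (3, 1, -3), (-3, 5, 1), (1, 5, -3)
cycles coincide ⇒ equivalent

yes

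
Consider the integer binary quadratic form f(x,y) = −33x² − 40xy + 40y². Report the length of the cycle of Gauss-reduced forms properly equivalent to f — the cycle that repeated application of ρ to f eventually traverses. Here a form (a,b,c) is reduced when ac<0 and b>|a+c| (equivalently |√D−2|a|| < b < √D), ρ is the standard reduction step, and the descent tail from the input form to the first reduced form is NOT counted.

D = 6880, ⌊√D⌋ = 82
descent: ρ → (40,40,-33)  [lands on river]
river: ρ → (-33,26,47)
river: ρ → (47,68,-12)
river: ρ → (-12,76,23)
river: ρ → (23,62,-33)
river: ρ → (-33,70,15)
river: ρ → (15,80,-8)
river: ρ → (-8,80,15)
river: ρ → (15,70,-33)
river: ρ → (-33,62,23)
river: ρ → (23,76,-12)
river: ρ → (-12,68,47)
river: ρ → (47,26,-33)
river: ρ → (-33,40,40)
ρ-cycle length = 14 (tail of 1 descent step not counted)

14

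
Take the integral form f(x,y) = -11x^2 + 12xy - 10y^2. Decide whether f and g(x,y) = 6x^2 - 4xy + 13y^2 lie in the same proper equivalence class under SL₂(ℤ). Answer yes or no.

D₁ = -296, D₂ = -296
f is negative-definite; reduce −f:
−f: translate: b→10 (≡-12 mod 22), so (11,-12,10)→(11,10,9)
−f: flip: (11,10,9)→(9,-10,11)
−f: translate: b→8 (≡-10 mod 18), so (9,-10,11)→(9,8,10)
−f: reduced (well bottom): (9,8,10) with a≤c, −a<b≤a
flip sign back: reduced form of f is (-9,-8,-10)
g: reduced (well bottom): (6,-4,13) with a≤c, −a<b≤a
reduced forms (-9, -8, -10) vs (6, -4, 13) ⇒ inequivalent

no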